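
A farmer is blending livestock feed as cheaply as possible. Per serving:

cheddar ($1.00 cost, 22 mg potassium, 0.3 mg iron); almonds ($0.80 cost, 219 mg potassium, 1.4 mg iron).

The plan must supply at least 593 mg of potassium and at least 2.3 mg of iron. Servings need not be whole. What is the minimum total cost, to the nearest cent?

Minimising a linear cost over {potassium ≥ 593, iron ≥ 2.3, servings ≥ 0} — the optimum is at a vertex, using one or two foods.
cheddar only: max(593/22, 2.3/0.3) = 26.95 servings → $26.95.
almonds only: max(593/219, 2.3/1.4) = 2.708 servings → $2.17.
cheddar + almonds with both targets exact would need a negative amount; discard.
Cheapest feasible corner: $2.17.

$2.17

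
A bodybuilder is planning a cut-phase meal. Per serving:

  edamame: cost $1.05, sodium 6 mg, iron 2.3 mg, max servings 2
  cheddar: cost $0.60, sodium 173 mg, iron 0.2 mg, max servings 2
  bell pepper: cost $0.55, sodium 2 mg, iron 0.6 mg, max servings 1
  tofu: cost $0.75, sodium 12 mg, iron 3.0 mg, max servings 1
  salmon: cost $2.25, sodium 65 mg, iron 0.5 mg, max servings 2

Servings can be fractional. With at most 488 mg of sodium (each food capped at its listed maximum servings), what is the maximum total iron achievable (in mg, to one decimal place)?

9.6 mg

Iron per mg sodium: edamame 0.3833, bell pepper 0.3, tofu 0.25, salmon 0.007692, cheddar 0.001156.
Take 2 servings of edamame: uses 12 mg sodium, +4.6 mg iron (running total 4.6 mg).
Take 1 serving of bell pepper: uses 2 mg sodium, +0.6 mg iron (running total 5.2 mg).
Take 1 serving of tofu: uses 12 mg sodium, +3.0 mg iron (running total 8.2 mg).
Take 2 servings of salmon: uses 130 mg sodium, +1.0 mg iron (running total 9.2 mg).
Take 1.919 servings of cheddar: uses 332 mg sodium, +0.4 mg iron (running total 9.6 mg).
Filling greedily by iron-per-mg sodium is optimal for one linear limit, giving 9.6 mg.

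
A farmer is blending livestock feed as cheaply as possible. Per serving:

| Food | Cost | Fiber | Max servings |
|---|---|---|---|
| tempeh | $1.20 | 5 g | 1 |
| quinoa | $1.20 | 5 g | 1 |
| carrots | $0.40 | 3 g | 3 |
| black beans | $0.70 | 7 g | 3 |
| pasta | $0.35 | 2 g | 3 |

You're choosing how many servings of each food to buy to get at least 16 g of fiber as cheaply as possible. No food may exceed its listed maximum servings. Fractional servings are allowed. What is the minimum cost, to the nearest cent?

$1.60

Cost per g of fiber: black beans $0.1000, carrots $0.1333, pasta $0.1750, tempeh $0.2400, quinoa $0.2400.
Take 2.286 servings of black beans: +16.0 g fiber for $1.60 (total $1.60, still need 0.0 g).
Filling from the cheapest source first is optimal under one linear minimum: $1.60.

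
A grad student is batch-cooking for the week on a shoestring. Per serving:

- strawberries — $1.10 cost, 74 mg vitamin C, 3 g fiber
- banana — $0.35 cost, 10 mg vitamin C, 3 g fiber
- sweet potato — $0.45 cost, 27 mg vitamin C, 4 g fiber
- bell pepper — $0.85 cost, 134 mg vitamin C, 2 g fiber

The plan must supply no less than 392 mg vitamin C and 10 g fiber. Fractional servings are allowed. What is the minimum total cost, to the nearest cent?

For a min-cost LP with two ≥-constraints, a basic feasible solution has at most two positive variables.
strawberries only: max(392/74, 10/3) = 5.297 servings → $5.83.
banana only: max(392/10, 10/3) = 39.2 servings → $13.72.
sweet potato only: max(392/27, 10/4) = 14.52 servings → $6.53.
bell pepper only: max(392/134, 10/2) = 5 servings → $4.25.
strawberries + banana: the both-tight solution has a negative serving — not a feasible corner.
strawberries + sweet potato with both targets exact would need a negative amount; discard.
strawberries + bell pepper with both tight: 2.189 servings and 1.717 servings → $3.87.
banana + sweet potato: intersection lies outside the first quadrant.
banana + bell pepper with both tight: 1.455 servings and 2.817 servings → $2.90.
sweet potato + bell pepper with both tight: 1.154 servings and 2.693 servings → $2.81.
The minimum over all feasible corners is $2.81.

$2.81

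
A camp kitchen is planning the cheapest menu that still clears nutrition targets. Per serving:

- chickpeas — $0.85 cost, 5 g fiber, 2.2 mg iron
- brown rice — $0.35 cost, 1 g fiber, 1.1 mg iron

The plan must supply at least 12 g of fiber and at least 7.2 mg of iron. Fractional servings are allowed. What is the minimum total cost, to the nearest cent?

Minimising a linear cost over {fiber ≥ 12, iron ≥ 7.2, servings ≥ 0} — the optimum is at a vertex, using one or two foods.
chickpeas only: max(12/5, 7.2/2.2) = 3.273 servings → $2.78.
brown rice only: max(12/1, 7.2/1.1) = 12 servings → $4.20.
chickpeas + brown rice with both tight: 1.818 servings and 2.909 servings → $2.56.
The minimum over all feasible corners is $2.56.

$2.56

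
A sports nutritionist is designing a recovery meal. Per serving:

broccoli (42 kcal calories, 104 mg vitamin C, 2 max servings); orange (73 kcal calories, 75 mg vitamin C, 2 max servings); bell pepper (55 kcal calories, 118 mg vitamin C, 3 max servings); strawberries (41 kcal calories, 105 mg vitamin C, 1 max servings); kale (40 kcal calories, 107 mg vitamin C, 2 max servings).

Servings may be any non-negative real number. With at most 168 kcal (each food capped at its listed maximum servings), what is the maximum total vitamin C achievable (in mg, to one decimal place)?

Vitamin C per kcal: kale 2.675, strawberries 2.561, broccoli 2.476, bell pepper 2.145, orange 1.027.
Take 2 servings of kale: uses 80 kcal, +214.0 mg vitamin C (running total 214.0 mg).
Take 1 serving of strawberries: uses 41 kcal, +105.0 mg vitamin C (running total 319.0 mg).
Take 1.119 servings of broccoli: uses 47 kcal, +116.4 mg vitamin C (running total 435.4 mg).
Greedy by best ratio exhausts the calories allowance optimally: 435.4 mg.

435.4 mg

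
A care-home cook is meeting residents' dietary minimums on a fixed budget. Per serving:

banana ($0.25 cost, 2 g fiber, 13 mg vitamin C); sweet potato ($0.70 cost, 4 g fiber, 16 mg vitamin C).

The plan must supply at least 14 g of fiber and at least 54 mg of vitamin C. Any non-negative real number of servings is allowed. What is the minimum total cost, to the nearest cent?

banana only: max(14/2, 54/13) = 7 servings → $1.75.
sweet potato only: max(14/4, 54/16) = 3.5 servings → $2.45.
banana + sweet potato: intersection lies outside the first quadrant.
Cheapest feasible corner: $1.75.

$1.75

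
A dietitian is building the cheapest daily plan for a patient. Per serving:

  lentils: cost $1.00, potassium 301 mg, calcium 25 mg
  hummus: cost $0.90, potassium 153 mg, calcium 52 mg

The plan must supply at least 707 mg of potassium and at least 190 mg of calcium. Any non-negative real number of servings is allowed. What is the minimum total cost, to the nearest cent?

A basic optimal solution has at most two foods positive. Try each food alone and each pair with both targets met exactly.
lentils only: max(707/301, 190/25) = 7.6 servings → $7.60.
hummus only: max(707/153, 190/52) = 4.621 servings → $4.16.
lentils + hummus with both tight: 0.6505 servings and 3.341 servings → $3.66.
Cheapest feasible corner: $3.66.

$3.66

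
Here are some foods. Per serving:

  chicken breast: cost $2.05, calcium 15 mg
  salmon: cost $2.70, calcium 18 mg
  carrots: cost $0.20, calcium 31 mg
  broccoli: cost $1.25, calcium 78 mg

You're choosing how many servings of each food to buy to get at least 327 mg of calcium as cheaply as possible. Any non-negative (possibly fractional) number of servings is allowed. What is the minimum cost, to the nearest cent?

$2.11

Cost per mg of calcium: carrots $0.0065, broccoli $0.0160, chicken breast $0.1367, salmon $0.1500.
With no serving limits, use only carrots: 327 mg / 31 mg = 10.55 servings × $0.20 = $2.11.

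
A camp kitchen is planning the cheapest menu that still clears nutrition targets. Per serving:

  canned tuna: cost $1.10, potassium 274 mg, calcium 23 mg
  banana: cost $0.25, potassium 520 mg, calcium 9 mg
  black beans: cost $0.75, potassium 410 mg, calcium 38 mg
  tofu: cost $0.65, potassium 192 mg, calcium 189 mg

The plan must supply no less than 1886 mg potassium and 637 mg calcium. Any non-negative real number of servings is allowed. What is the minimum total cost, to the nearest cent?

Compare the cost at each extreme point of the feasible region.
canned tuna only: max(1886/274, 637/23) = 27.7 servings → $30.47.
banana only: max(1886/520, 637/9) = 70.78 servings → $17.69.
black beans only: max(1886/410, 637/38) = 16.76 servings → $12.57.
tofu only: max(1886/192, 637/189) = 9.823 servings → $6.38.
canned tuna + banana: intersection lies outside the first quadrant.
canned tuna + black beans with both targets exact would need a negative amount; discard.
canned tuna + tofu with both tight: 4.943 servings and 2.769 servings → $7.24.
banana + black beans: the both-tight solution has a negative serving — not a feasible corner.
banana + tofu with both tight: 2.425 servings and 3.255 servings → $2.72.
black beans + tofu with both tight: 3.336 servings and 2.7 servings → $4.26.
The minimum over all feasible corners is $2.72.

$2.72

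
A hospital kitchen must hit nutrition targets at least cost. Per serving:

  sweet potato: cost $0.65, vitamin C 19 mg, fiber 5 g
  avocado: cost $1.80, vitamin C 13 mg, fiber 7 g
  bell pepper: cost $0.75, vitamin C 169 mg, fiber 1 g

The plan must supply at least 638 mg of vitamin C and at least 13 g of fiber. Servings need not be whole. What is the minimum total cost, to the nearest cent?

At the optimum either one food covers both requirements or two foods hit both targets exactly; no other combination can be cheaper.
sweet potato only: max(638/19, 13/5) = 33.58 servings → $21.83.
avocado only: max(638/13, 13/7) = 49.08 servings → $88.34.
bell pepper only: max(638/169, 13/1) = 13 servings → $9.75.
sweet potato + avocado: intersection lies outside the first quadrant.
sweet potato + bell pepper with both tight: 1.887 servings and 3.563 servings → $3.90.
avocado + bell pepper with both tight: 1.332 servings and 3.673 servings → $5.15.
So the least-cost plan costs $3.90.

$3.90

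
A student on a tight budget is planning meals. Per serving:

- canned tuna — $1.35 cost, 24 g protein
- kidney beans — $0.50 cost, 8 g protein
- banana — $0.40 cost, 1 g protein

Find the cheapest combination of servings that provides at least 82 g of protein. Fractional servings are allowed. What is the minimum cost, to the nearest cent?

$4.61

Cost per g of protein: canned tuna $0.0563, kidney beans $0.0625, banana $0.4000.
With no serving limits, use only canned tuna: 82 g / 24 g = 3.417 servings × $1.35 = $4.61.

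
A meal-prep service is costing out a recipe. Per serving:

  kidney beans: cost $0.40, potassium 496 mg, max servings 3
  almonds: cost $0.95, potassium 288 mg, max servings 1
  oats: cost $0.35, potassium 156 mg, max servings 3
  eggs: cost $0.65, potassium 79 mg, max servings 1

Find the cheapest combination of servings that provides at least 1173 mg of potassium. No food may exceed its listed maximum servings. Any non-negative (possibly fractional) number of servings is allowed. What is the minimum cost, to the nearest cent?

$0.95

Cost per mg of potassium: kidney beans $0.0008, oats $0.0022, almonds $0.0033, eggs $0.0082.
Take 2.365 servings of kidney beans: +1173.0 mg potassium for $0.95 (total $0.95, still need 0.0 mg).
Greedy by cheapest-per-mg is optimal for a single linear constraint, so the minimum cost is $0.95.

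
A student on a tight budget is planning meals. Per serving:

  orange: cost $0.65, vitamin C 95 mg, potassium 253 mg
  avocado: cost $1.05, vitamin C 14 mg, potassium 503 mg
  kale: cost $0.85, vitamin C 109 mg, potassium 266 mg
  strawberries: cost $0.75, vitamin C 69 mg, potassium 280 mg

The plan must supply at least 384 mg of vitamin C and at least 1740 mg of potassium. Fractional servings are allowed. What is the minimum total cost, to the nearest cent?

$4.10

An LP optimum is at a vertex; with two nutrient constraints at most two foods are used. Check each candidate.
orange only: max(384/95, 1740/253) = 6.877 servings → $4.47.
avocado only: max(384/14, 1740/503) = 27.43 servings → $28.80.
kale only: max(384/109, 1740/266) = 6.541 servings → $5.56.
strawberries only: max(384/69, 1740/280) = 6.214 servings → $4.66.
orange + avocado with both tight: 3.815 servings and 1.54 servings → $4.10.
orange + kale: the both-tight solution has a negative serving — not a feasible corner.
orange + strawberries: the both-tight solution has a negative serving — not a feasible corner.
avocado + kale with both tight: 1.713 servings and 3.303 servings → $4.61.
avocado + strawberries with both tight: 0.4073 servings and 5.483 servings → $4.54.
kale + strawberries with both targets exact would need a negative amount; discard.
So the least-cost plan costs $4.10.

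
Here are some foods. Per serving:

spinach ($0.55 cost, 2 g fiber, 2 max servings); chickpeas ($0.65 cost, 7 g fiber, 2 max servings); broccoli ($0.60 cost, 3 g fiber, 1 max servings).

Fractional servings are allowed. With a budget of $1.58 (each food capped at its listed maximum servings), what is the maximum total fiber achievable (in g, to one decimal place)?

15.4 g

Fiber per dollar: chickpeas 10.77, broccoli 5, spinach 3.636.
Take 2 servings of chickpeas: spends $1.30, +14.0 g fiber (running total 14.0 g).
Take 0.4667 servings of broccoli: spends $0.28, +1.4 g fiber (running total 15.4 g).
Filling greedily by fiber-per-dollar is optimal for one linear limit, giving 15.4 g.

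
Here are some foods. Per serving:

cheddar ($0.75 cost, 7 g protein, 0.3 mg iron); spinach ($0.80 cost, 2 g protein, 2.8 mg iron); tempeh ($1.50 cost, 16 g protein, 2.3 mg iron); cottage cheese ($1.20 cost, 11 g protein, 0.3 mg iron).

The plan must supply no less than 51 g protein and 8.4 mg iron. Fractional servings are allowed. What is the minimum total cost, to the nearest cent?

This is a tiny linear program; its minimum lies at a vertex of the feasible set. List the vertices and price them.
cheddar only: max(51/7, 8.4/0.3) = 28 servings → $21.00.
spinach only: max(51/2, 8.4/2.8) = 25.5 servings → $20.40.
tempeh only: max(51/16, 8.4/2.3) = 3.652 servings → $5.48.
cottage cheese only: max(51/11, 8.4/0.3) = 28 servings → $33.60.
cheddar + spinach with both tight: 6.632 servings and 2.289 servings → $6.81.
cheddar + tempeh: the both-tight solution has a negative serving — not a feasible corner.
cheddar + cottage cheese: intersection lies outside the first quadrant.
spinach + tempeh with both tight: 0.4254 servings and 3.134 servings → $5.04.
spinach + cottage cheese with both tight: 2.553 servings and 4.172 servings → $7.05.
tempeh + cottage cheese with both targets exact would need a negative amount; discard.
So the least-cost plan costs $5.04.

$5.04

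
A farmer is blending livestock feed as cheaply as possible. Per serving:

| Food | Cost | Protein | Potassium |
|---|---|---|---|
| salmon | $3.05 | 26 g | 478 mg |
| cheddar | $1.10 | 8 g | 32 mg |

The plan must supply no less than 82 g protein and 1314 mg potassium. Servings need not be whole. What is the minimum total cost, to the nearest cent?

salmon only: max(82/26, 1314/478) = 3.154 servings → $9.62.
cheddar only: max(82/8, 1314/32) = 41.06 servings → $45.17.
salmon + cheddar with both tight: 2.636 servings and 1.682 servings → $9.89.
The minimum over all feasible corners is $9.62.

$9.62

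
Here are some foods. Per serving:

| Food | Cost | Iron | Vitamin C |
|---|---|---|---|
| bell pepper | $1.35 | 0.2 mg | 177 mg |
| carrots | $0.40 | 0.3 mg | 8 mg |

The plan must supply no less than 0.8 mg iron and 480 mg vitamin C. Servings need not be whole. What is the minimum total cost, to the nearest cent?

Two binding constraints pin down two serving amounts, so the optimal mix uses at most two foods. The candidates are each food alone (scaled to the tighter of iron/vitamin C) and each pair with both constraints tight.
bell pepper only: max(0.8/0.2, 480/177) = 4 servings → $5.40.
carrots only: max(0.8/0.3, 480/8) = 60 servings → $24.00.
bell pepper + carrots with both tight: 2.672 servings and 0.8854 servings → $3.96.
Cheapest feasible corner: $3.96.

$3.96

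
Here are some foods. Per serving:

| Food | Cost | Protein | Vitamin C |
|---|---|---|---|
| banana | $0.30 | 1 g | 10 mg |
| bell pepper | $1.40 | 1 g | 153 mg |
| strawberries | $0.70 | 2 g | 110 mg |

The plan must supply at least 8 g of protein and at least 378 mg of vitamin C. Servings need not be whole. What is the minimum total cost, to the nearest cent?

Check every corner: each single food scaled to meet both minima, and each pair solved so both constraints bind.
banana only: max(8/1, 378/10) = 37.8 servings → $11.34.
bell pepper only: max(8/1, 378/153) = 8 servings → $11.20.
strawberries only: max(8/2, 378/110) = 4 servings → $2.80.
banana + bell pepper with both tight: 5.916 servings and 2.084 servings → $4.69.
banana + strawberries with both tight: 1.378 servings and 3.311 servings → $2.73.
bell pepper + strawberries: intersection lies outside the first quadrant.
So the least-cost plan costs $2.73.

$2.73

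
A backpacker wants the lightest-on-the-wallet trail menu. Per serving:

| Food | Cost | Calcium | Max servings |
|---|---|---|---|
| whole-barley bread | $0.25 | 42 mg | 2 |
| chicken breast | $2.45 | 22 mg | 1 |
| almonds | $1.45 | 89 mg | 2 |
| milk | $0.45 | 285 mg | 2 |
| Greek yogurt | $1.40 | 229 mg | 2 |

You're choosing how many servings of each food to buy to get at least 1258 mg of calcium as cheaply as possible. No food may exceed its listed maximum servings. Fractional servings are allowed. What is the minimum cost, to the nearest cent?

Cost per mg of calcium: milk $0.0016, whole-barley bread $0.0060, Greek yogurt $0.0061, almonds $0.0163, chicken breast $0.1114.
Take 2 servings of milk: +570.0 mg calcium for $0.90 (total $0.90, still need 688.0 mg).
Take 2 servings of whole-barley bread: +84.0 mg calcium for $0.50 (total $1.40, still need 604.0 mg).
Take 2 servings of Greek yogurt: +458.0 mg calcium for $2.80 (total $4.20, still need 146.0 mg).
Take 1.64 servings of almonds: +146.0 mg calcium for $2.38 (total $6.58, still need 0.0 mg).
Filling from the cheapest source first is optimal under one linear minimum: $6.58.

$6.58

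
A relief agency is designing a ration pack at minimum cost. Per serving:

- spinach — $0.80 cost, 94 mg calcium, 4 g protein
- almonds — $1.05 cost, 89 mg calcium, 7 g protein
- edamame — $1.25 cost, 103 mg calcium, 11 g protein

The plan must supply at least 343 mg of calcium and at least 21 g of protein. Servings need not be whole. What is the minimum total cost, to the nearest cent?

Check every corner: each single food scaled to meet both minima, and each pair solved so both constraints bind.
spinach only: max(343/94, 21/4) = 5.25 servings → $4.20.
almonds only: max(343/89, 21/7) = 3.854 servings → $4.05.
edamame only: max(343/103, 21/11) = 3.33 servings → $4.16.
spinach + almonds with both tight: 1.762 servings and 1.993 servings → $3.50.
spinach + edamame with both tight: 2.588 servings and 0.9678 servings → $3.28.
almonds + edamame: intersection lies outside the first quadrant.
Cheapest feasible corner: $3.28.

$3.28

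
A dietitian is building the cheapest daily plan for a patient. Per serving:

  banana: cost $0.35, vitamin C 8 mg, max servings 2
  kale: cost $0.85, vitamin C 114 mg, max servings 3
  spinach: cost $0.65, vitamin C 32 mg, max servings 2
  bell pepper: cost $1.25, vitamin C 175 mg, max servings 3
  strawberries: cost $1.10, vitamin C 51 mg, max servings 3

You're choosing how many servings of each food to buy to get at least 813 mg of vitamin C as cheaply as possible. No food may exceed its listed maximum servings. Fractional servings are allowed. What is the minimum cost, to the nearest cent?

$5.90

Cost per mg of vitamin C: bell pepper $0.0071, kale $0.0075, spinach $0.0203, strawberries $0.0216, banana $0.0437.
Take 3 servings of bell pepper: +525.0 mg vitamin C for $3.75 (total $3.75, still need 288.0 mg).
Take 2.526 servings of kale: +288.0 mg vitamin C for $2.15 (total $5.90, still need 0.0 mg).
Greedy by cheapest-per-mg is optimal for a single linear constraint, so the minimum cost is $5.90.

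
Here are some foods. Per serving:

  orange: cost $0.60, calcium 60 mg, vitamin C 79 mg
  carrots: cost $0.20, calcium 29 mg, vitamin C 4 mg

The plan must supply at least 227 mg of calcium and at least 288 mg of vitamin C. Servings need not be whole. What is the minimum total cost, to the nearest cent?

$2.24

Minimising a linear cost over {calcium ≥ 227, vitamin C ≥ 288, servings ≥ 0} — the optimum is at a vertex, using one or two foods.
orange only: max(227/60, 288/79) = 3.783 servings → $2.27.
carrots only: max(227/29, 288/4) = 72 servings → $14.40.
orange + carrots with both tight: 3.629 servings and 0.3184 servings → $2.24.
Cheapest feasible corner: $2.24.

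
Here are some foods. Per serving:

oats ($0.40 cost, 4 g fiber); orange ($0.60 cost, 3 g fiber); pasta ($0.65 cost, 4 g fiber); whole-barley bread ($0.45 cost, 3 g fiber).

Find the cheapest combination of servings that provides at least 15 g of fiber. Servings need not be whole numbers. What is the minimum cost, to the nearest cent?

$1.50

Cost per g of fiber: oats $0.1000, whole-barley bread $0.1500, pasta $0.1625, orange $0.2000.
With no serving limits, use only oats: 15 g / 4 g = 3.75 servings × $0.40 = $1.50.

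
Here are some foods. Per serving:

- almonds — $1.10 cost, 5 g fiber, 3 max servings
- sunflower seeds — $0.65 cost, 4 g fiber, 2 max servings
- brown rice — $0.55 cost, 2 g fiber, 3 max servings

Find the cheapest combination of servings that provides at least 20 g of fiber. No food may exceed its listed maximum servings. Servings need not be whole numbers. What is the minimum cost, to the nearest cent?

Cost per g of fiber: sunflower seeds $0.1625, almonds $0.2200, brown rice $0.2750.
Take 2 servings of sunflower seeds: +8.0 g fiber for $1.30 (total $1.30, still need 12.0 g).
Take 2.4 servings of almonds: +12.0 g fiber for $2.64 (total $3.94, still need 0.0 g).
Filling from the cheapest source first is optimal under one linear minimum: $3.94.

$3.94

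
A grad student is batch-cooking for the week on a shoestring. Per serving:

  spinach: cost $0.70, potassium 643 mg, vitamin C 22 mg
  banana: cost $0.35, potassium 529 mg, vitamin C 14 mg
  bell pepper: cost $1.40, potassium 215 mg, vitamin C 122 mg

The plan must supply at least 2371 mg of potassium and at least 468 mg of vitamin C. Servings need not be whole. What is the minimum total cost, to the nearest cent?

$5.95

With two linear requirements the optimum uses one or two foods; enumerate the corners.
spinach only: max(2371/643, 468/22) = 21.27 servings → $14.89.
banana only: max(2371/529, 468/14) = 33.43 servings → $11.70.
bell pepper only: max(2371/215, 468/122) = 11.03 servings → $15.44.
spinach + banana: the both-tight solution has a negative serving — not a feasible corner.
spinach + bell pepper with both tight: 2.559 servings and 3.375 servings → $6.52.
banana + bell pepper with both tight: 3.066 servings and 3.484 servings → $5.95.
The minimum over all feasible corners is $5.95.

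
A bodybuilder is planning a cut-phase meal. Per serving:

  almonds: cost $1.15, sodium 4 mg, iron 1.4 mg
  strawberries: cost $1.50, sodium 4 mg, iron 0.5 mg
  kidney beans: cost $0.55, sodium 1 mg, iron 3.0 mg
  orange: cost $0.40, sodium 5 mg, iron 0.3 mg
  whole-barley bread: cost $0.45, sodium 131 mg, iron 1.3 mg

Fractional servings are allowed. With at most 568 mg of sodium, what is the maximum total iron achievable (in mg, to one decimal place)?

Iron per mg sodium: kidney beans 3, almonds 0.35, strawberries 0.125, orange 0.06, whole-barley bread 0.009924.
With no serving limits, spend the whole sodium allowance on kidney beans: 568 mg / 1 mg × 3.0 mg = 1704.0 mg.

1704.0 mg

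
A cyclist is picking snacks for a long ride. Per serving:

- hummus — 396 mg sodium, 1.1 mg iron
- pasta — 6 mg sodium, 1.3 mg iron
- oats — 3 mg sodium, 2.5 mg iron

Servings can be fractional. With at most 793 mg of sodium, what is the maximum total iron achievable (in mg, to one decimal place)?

660.8 mg

Iron per mg sodium: oats 0.8333, pasta 0.2167, hummus 0.002778.
With no serving limits, spend the whole sodium allowance on oats: 793 mg / 3 mg × 2.5 mg = 660.8 mg.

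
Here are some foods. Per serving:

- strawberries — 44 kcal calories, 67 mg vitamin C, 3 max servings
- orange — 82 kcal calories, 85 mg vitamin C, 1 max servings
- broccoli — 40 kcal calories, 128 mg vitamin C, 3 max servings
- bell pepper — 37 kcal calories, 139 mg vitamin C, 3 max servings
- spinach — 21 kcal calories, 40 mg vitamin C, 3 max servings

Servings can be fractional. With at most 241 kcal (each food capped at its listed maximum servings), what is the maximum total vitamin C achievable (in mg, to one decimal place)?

Vitamin C per kcal: bell pepper 3.757, broccoli 3.2, spinach 1.905, strawberries 1.523, orange 1.037.
Take 3 servings of bell pepper: uses 111 kcal, +417.0 mg vitamin C (running total 417.0 mg).
Take 3 servings of broccoli: uses 120 kcal, +384.0 mg vitamin C (running total 801.0 mg).
Take 0.4762 servings of spinach: uses 10 kcal, +19.0 mg vitamin C (running total 820.0 mg).
Greedy by best ratio exhausts the calories allowance optimally: 820.0 mg.

820.0 mg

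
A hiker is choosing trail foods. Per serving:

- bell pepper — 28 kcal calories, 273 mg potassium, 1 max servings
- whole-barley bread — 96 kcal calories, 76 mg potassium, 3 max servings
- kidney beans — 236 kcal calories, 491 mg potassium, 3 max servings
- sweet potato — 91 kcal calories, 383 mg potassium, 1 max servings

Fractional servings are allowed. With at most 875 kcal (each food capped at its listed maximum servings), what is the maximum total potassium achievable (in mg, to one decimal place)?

Potassium per kcal: bell pepper 9.75, sweet potato 4.209, kidney beans 2.081, whole-barley bread 0.7917.
Take 1 serving of bell pepper: uses 28 kcal, +273.0 mg potassium (running total 273.0 mg).
Take 1 serving of sweet potato: uses 91 kcal, +383.0 mg potassium (running total 656.0 mg).
Take 3 servings of kidney beans: uses 708 kcal, +1473.0 mg potassium (running total 2129.0 mg).
Take 0.5 servings of whole-barley bread: uses 48 kcal, +38.0 mg potassium (running total 2167.0 mg).
Greedy by best ratio exhausts the calories allowance optimally: 2167.0 mg.

2167.0 mg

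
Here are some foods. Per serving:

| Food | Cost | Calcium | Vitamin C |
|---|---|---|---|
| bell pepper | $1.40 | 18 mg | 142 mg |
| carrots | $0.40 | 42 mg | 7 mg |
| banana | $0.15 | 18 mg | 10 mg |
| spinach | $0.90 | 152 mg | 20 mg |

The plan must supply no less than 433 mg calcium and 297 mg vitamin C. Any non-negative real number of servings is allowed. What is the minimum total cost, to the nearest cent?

bell pepper only: max(433/18, 297/142) = 24.06 servings → $33.68.
carrots only: max(433/42, 297/7) = 42.43 servings → $16.97.
banana only: max(433/18, 297/10) = 29.7 servings → $4.46.
spinach only: max(433/152, 297/20) = 14.85 servings → $13.37.
bell pepper + carrots with both tight: 1.618 servings and 9.616 servings → $6.11.
bell pepper + banana with both tight: 0.4276 servings and 23.63 servings → $4.14.
bell pepper + spinach with both tight: 1.719 servings and 2.645 servings → $4.79.
carrots + banana with both targets exact would need a negative amount; discard.
carrots + spinach: intersection lies outside the first quadrant.
banana + spinach: the both-tight solution has a negative serving — not a feasible corner.
So the least-cost plan costs $4.14.

$4.14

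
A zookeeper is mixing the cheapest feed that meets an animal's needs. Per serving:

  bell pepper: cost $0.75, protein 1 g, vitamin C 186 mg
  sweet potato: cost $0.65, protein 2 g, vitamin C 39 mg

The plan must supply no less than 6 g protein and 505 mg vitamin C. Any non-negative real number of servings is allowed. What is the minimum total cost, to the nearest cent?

$2.94

This is a tiny linear program; its minimum lies at a vertex of the feasible set. List the vertices and price them.
bell pepper only: max(6/1, 505/186) = 6 servings → $4.50.
sweet potato only: max(6/2, 505/39) = 12.95 servings → $8.42.
bell pepper + sweet potato with both tight: 2.33 servings and 1.835 servings → $2.94.
Cheapest feasible corner: $2.94.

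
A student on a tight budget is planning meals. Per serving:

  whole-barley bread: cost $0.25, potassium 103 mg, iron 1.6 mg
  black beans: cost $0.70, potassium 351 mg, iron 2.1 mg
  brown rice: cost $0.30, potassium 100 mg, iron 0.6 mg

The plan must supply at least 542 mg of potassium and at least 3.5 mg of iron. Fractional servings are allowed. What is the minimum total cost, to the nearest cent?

$1.09

Check every corner: each single food scaled to meet both minima, and each pair solved so both constraints bind.
whole-barley bread only: max(542/103, 3.5/1.6) = 5.262 servings → $1.32.
black beans only: max(542/351, 3.5/2.1) = 1.667 servings → $1.17.
brown rice only: max(542/100, 3.5/0.6) = 5.833 servings → $1.75.
whole-barley bread + black beans with both tight: 0.2615 servings and 1.467 servings → $1.09.
whole-barley bread + brown rice with both tight: 0.2525 servings and 5.16 servings → $1.61.
black beans + brown rice: the both-tight solution has a negative serving — not a feasible corner.
So the least-cost plan costs $1.09.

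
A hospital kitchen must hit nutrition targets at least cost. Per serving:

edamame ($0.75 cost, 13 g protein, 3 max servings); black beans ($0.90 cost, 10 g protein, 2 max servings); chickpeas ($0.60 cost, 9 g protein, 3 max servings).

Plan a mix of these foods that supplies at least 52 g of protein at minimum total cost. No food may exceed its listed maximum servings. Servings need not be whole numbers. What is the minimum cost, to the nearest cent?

Cost per g of protein: edamame $0.0577, chickpeas $0.0667, black beans $0.0900.
Take 3 servings of edamame: +39.0 g protein for $2.25 (total $2.25, still need 13.0 g).
Take 1.444 servings of chickpeas: +13.0 g protein for $0.87 (total $3.12, still need 0.0 g).
Greedy by cheapest-per-g is optimal for a single linear constraint, so the minimum cost is $3.12.

$3.12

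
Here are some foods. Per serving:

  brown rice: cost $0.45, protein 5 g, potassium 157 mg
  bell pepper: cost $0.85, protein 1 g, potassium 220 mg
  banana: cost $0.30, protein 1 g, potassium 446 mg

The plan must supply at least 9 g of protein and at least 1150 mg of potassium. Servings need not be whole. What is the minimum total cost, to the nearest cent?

$1.25

With two linear requirements the optimum uses one or two foods; enumerate the corners.
brown rice only: max(9/5, 1150/157) = 7.325 servings → $3.30.
bell pepper only: max(9/1, 1150/220) = 9 servings → $7.65.
banana only: max(9/1, 1150/446) = 9 servings → $2.70.
brown rice + bell pepper with both tight: 0.8802 servings and 4.599 servings → $4.31.
brown rice + banana with both tight: 1.382 servings and 2.092 servings → $1.25.
bell pepper + banana: intersection lies outside the first quadrant.
So the least-cost plan costs $1.25.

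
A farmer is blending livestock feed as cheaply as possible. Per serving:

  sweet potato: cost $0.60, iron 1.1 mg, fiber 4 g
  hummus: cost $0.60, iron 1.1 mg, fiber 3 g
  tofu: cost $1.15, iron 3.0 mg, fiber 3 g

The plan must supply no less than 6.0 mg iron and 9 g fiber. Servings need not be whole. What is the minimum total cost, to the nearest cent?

Check every corner: each single food scaled to meet both minima, and each pair solved so both constraints bind.
sweet potato only: max(6.0/1.1, 9/4) = 5.455 servings → $3.27.
hummus only: max(6.0/1.1, 9/3) = 5.455 servings → $3.27.
tofu only: max(6.0/3.0, 9/3) = 3 servings → $3.45.
sweet potato + hummus: the both-tight solution has a negative serving — not a feasible corner.
sweet potato + tofu with both tight: 1.034 servings and 1.621 servings → $2.48.
hummus + tofu with both tight: 1.579 servings and 1.421 servings → $2.58.
The minimum over all feasible corners is $2.48.

$2.48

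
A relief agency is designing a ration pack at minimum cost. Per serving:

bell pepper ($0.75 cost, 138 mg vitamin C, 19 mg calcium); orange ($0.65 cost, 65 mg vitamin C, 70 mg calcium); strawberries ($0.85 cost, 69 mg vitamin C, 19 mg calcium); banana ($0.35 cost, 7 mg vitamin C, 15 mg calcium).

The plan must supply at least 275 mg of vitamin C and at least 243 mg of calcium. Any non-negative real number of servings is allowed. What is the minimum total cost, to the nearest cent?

$2.49

A basic optimal solution has at most two foods positive. Try each food alone and each pair with both targets met exactly.
bell pepper only: max(275/138, 243/19) = 12.79 servings → $9.59.
orange only: max(275/65, 243/70) = 4.231 servings → $2.75.
strawberries only: max(275/69, 243/19) = 12.79 servings → $10.87.
banana only: max(275/7, 243/15) = 39.29 servings → $13.75.
bell pepper + orange with both tight: 0.4101 servings and 3.36 servings → $2.49.
bell pepper + strawberries: intersection lies outside the first quadrant.
bell pepper + banana with both tight: 1.251 servings and 14.61 servings → $6.05.
orange + strawberries with both tight: 3.211 servings and 0.9611 servings → $2.90.
orange + banana: intersection lies outside the first quadrant.
strawberries + banana with both tight: 2.687 servings and 12.8 servings → $6.76.
The minimum over all feasible corners is $2.49.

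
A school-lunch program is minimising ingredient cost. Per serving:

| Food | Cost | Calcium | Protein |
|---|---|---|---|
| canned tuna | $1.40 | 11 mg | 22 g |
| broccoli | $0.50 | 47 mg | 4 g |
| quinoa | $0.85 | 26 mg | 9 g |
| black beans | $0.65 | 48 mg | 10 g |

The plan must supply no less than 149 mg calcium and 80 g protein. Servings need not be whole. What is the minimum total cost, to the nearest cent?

$5.13

At the optimum either one food covers both requirements or two foods hit both targets exactly; no other combination can be cheaper.
canned tuna only: max(149/11, 80/22) = 13.55 servings → $18.96.
broccoli only: max(149/47, 80/4) = 20 servings → $10.00.
quinoa only: max(149/26, 80/9) = 8.889 servings → $7.56.
black beans only: max(149/48, 80/10) = 8 servings → $5.20.
canned tuna + broccoli with both tight: 3.196 servings and 2.422 servings → $5.69.
canned tuna + quinoa with both tight: 1.562 servings and 5.07 servings → $6.50.
canned tuna + black beans with both tight: 2.484 servings and 2.535 servings → $5.13.
broccoli + quinoa with both targets exact would need a negative amount; discard.
broccoli + black beans with both targets exact would need a negative amount; discard.
quinoa + black beans: intersection lies outside the first quadrant.
So the least-cost plan costs $5.13.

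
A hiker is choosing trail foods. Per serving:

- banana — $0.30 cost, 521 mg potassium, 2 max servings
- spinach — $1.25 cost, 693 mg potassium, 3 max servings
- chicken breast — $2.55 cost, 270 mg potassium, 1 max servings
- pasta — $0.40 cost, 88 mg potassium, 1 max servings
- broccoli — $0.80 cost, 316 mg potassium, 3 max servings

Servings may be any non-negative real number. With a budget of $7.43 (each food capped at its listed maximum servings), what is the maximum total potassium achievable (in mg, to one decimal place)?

4186.6 mg

Potassium per dollar: banana 1737, spinach 554.4, broccoli 395, pasta 220, chicken breast 105.9.
Take 2 servings of banana: spends $0.60, +1042.0 mg potassium (running total 1042.0 mg).
Take 3 servings of spinach: spends $3.75, +2079.0 mg potassium (running total 3121.0 mg).
Take 3 servings of broccoli: spends $2.40, +948.0 mg potassium (running total 4069.0 mg).
Take 1 serving of pasta: spends $0.40, +88.0 mg potassium (running total 4157.0 mg).
Take 0.1098 servings of chicken breast: spends $0.28, +29.6 mg potassium (running total 4186.6 mg).
Filling greedily by potassium-per-dollar is optimal for one linear limit, giving 4186.6 mg.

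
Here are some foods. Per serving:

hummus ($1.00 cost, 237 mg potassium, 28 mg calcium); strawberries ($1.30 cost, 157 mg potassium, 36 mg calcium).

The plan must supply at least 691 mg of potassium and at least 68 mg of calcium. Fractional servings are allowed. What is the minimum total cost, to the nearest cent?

At the optimum either one food covers both requirements or two foods hit both targets exactly; no other combination can be cheaper.
hummus only: max(691/237, 68/28) = 2.916 servings → $2.92.
strawberries only: max(691/157, 68/36) = 4.401 servings → $5.72.
hummus + strawberries: the both-tight solution has a negative serving — not a feasible corner.
So the least-cost plan costs $2.92.

$2.92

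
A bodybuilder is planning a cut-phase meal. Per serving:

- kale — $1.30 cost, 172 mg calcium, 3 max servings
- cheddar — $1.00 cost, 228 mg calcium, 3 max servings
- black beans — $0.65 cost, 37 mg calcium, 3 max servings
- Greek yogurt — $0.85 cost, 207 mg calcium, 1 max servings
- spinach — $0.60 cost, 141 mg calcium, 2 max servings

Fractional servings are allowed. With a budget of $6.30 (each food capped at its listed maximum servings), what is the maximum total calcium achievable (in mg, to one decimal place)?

1338.4 mg

Calcium per dollar: Greek yogurt 243.5, spinach 235, cheddar 228, kale 132.3, black beans 56.92.
Take 1 serving of Greek yogurt: spends $0.85, +207.0 mg calcium (running total 207.0 mg).
Take 2 servings of spinach: spends $1.20, +282.0 mg calcium (running total 489.0 mg).
Take 3 servings of cheddar: spends $3.00, +684.0 mg calcium (running total 1173.0 mg).
Take 0.9615 servings of kale: spends $1.25, +165.4 mg calcium (running total 1338.4 mg).
Greedy by best ratio exhausts the cost allowance optimally: 1338.4 mg.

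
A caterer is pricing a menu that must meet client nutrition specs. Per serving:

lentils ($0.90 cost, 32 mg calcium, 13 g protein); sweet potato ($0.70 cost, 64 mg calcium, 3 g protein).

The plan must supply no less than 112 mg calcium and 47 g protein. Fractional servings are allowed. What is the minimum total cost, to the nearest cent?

Two binding constraints pin down two serving amounts, so the optimal mix uses at most two foods. The candidates are each food alone (scaled to the tighter of calcium/protein) and each pair with both constraints tight.
lentils only: max(112/32, 47/13) = 3.615 servings → $3.25.
sweet potato only: max(112/64, 47/3) = 15.67 servings → $10.97.
lentils + sweet potato: intersection lies outside the first quadrant.
The minimum over all feasible corners is $3.25.

$3.25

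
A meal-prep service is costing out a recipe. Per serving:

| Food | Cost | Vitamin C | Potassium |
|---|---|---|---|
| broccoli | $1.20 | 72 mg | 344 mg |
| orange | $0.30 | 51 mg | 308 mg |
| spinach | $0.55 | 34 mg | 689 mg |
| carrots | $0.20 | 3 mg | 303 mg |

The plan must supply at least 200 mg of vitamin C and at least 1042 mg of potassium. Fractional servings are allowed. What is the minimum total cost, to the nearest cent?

$1.18

Two binding constraints pin down two serving amounts, so the optimal mix uses at most two foods. The candidates are each food alone (scaled to the tighter of vitamin C/potassium) and each pair with both constraints tight.
broccoli only: max(200/72, 1042/344) = 3.029 servings → $3.63.
orange only: max(200/51, 1042/308) = 3.922 servings → $1.18.
spinach only: max(200/34, 1042/689) = 5.882 servings → $3.24.
carrots only: max(200/3, 1042/303) = 66.67 servings → $13.33.
broccoli + orange with both tight: 1.826 servings and 1.344 servings → $2.59.
broccoli + spinach with both tight: 2.7 servings and 0.1642 servings → $3.33.
broccoli + carrots with both tight: 2.765 servings and 0.2995 servings → $3.38.
orange + spinach with both targets exact would need a negative amount; discard.
orange + carrots: intersection lies outside the first quadrant.
spinach + carrots: intersection lies outside the first quadrant.
The minimum over all feasible corners is $1.18.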